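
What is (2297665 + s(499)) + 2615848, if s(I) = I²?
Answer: 5162514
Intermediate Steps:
(2297665 + s(499)) + 2615848 = (2297665 + 499²) + 2615848 = (2297665 + 249001) + 2615848 = 2546666 + 2615848 = 5162514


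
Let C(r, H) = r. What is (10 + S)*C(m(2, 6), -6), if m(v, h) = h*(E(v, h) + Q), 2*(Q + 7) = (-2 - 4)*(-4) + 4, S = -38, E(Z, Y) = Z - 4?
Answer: -840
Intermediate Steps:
E(Z, Y) = -4 + Z
Q = 7 (Q = -7 + ((-2 - 4)*(-4) + 4)/2 = -7 + (-6*(-4) + 4)/2 = -7 + (24 + 4)/2 = -7 + (½)*28 = -7 + 14 = 7)
m(v, h) = h*(3 + v) (m(v, h) = h*((-4 + v) + 7) = h*(3 + v))
(10 + S)*C(m(2, 6), -6) = (10 - 38)*(6*(3 + 2)) = -168*5 = -28*30 = -840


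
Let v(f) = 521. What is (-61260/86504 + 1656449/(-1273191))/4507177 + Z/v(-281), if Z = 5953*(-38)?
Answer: -28073324888264283153467/64656485680679472822 ≈ -434.19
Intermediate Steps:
Z = -226214
(-61260/86504 + 1656449/(-1273191))/4507177 + Z/v(-281) = (-61260/86504 + 1656449/(-1273191))/4507177 - 226214/521 = (-61260*1/86504 + 1656449*(-1/1273191))*(1/4507177) - 226214*1/521 = (-15315/21626 - 1656449/1273191)*(1/4507177) - 226214/521 = -55321286239/27534028566*1/4507177 - 226214/521 = -55321286239/124100740270018182 - 226214/521 = -28073324888264283153467/64656485680679472822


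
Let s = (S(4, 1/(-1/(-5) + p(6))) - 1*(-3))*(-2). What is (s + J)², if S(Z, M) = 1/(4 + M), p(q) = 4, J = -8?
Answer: 1658944/7921 ≈ 209.44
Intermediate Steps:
s = -576/89 (s = (1/(4 + 1/(-1/(-5) + 4)) - 1*(-3))*(-2) = (1/(4 + 1/(-1*(-⅕) + 4)) + 3)*(-2) = (1/(4 + 1/(⅕ + 4)) + 3)*(-2) = (1/(4 + 1/(21/5)) + 3)*(-2) = (1/(4 + 5/21) + 3)*(-2) = (1/(89/21) + 3)*(-2) = (21/89 + 3)*(-2) = (288/89)*(-2) = -576/89 ≈ -6.4719)
(s + J)² = (-576/89 - 8)² = (-1288/89)² = 1658944/7921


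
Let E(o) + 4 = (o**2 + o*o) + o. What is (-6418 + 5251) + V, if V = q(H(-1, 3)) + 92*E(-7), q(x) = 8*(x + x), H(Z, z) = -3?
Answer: 6789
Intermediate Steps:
q(x) = 16*x (q(x) = 8*(2*x) = 16*x)
E(o) = -4 + o + 2*o**2 (E(o) = -4 + ((o**2 + o*o) + o) = -4 + ((o**2 + o**2) + o) = -4 + (2*o**2 + o) = -4 + (o + 2*o**2) = -4 + o + 2*o**2)
V = 7956 (V = 16*(-3) + 92*(-4 - 7 + 2*(-7)**2) = -48 + 92*(-4 - 7 + 2*49) = -48 + 92*(-4 - 7 + 98) = -48 + 92*87 = -48 + 8004 = 7956)
(-6418 + 5251) + V = (-6418 + 5251) + 7956 = -1167 + 7956 = 6789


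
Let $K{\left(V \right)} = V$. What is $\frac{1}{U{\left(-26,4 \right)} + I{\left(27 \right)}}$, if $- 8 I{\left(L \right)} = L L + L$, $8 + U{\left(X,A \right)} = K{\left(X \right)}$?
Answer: $- \frac{2}{257} \approx -0.0077821$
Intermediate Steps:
$U{\left(X,A \right)} = -8 + X$
$I{\left(L \right)} = - \frac{L}{8} - \frac{L^{2}}{8}$ ($I{\left(L \right)} = - \frac{L L + L}{8} = - \frac{L^{2} + L}{8} = - \frac{L + L^{2}}{8} = - \frac{L}{8} - \frac{L^{2}}{8}$)
$\frac{1}{U{\left(-26,4 \right)} + I{\left(27 \right)}} = \frac{1}{\left(-8 - 26\right) - \frac{27 \left(1 + 27\right)}{8}} = \frac{1}{-34 - \frac{27}{8} \cdot 28} = \frac{1}{-34 - \frac{189}{2}} = \frac{1}{- \frac{257}{2}} = - \frac{2}{257}$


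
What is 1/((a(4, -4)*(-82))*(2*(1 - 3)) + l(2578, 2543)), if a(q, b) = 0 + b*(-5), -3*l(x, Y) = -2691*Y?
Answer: 1/2287631 ≈ 4.3713e-7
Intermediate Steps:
l(x, Y) = 897*Y (l(x, Y) = -(-897)*Y = 897*Y)
a(q, b) = -5*b (a(q, b) = 0 - 5*b = -5*b)
1/((a(4, -4)*(-82))*(2*(1 - 3)) + l(2578, 2543)) = 1/((-5*(-4)*(-82))*(2*(1 - 3)) + 897*2543) = 1/((20*(-82))*(2*(-2)) + 2281071) = 1/(-1640*(-4) + 2281071) = 1/(6560 + 2281071) = 1/2287631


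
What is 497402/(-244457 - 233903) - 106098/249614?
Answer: -43727885527/29851338260 ≈ -1.4649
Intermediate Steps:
497402/(-244457 - 233903) - 106098/249614 = 497402/(-478360) - 106098*1/249614 = 497402*(-1/478360) - 53049/124807 = -248701/239180 - 53049/124807 = -43727885527/29851338260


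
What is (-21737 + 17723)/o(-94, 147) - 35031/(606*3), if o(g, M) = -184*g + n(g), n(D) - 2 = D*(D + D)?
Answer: -205388587/10595910 ≈ -19.384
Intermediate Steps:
n(D) = 2 + 2*D² (n(D) = 2 + D*(D + D) = 2 + D*(2*D) = 2 + 2*D²)
o(g, M) = 2 - 184*g + 2*g² (o(g, M) = -184*g + (2 + 2*g²) = 2 - 184*g + 2*g²)
(-21737 + 17723)/o(-94, 147) - 35031/(606*3) = (-21737 + 17723)/(2 - 184*(-94) + 2*(-94)²) - 35031/(606*3) = -4014/(2 + 17296 + 2*8836) - 35031/1818 = -4014/(2 + 17296 + 17672) - 35031*1/1818 = -4014/34970 - 11677/606 = -4014*1/34970 - 11677/606 = -2007/17485 - 11677/606 = -205388587/10595910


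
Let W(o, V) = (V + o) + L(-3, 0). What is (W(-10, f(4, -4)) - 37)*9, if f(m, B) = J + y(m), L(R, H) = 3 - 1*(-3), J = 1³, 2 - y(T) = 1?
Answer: -351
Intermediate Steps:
y(T) = 1 (y(T) = 2 - 1*1 = 2 - 1 = 1)
J = 1
L(R, H) = 6 (L(R, H) = 3 + 3 = 6)
f(m, B) = 2 (f(m, B) = 1 + 1 = 2)
W(o, V) = 6 + V + o (W(o, V) = (V + o) + 6 = 6 + V + o)
(W(-10, f(4, -4)) - 37)*9 = ((6 + 2 - 10) - 37)*9 = (-2 - 37)*9 = -39*9 = -351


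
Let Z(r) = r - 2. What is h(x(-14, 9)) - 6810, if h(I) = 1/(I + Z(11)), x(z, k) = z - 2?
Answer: -47671/7 ≈ -6810.1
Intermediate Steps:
x(z, k) = -2 + z
Z(r) = -2 + r
h(I) = 1/(9 + I) (h(I) = 1/(I + (-2 + 11)) = 1/(I + 9) = 1/(9 + I))
h(x(-14, 9)) - 6810 = 1/(9 + (-2 - 14)) - 6810 = 1/(9 - 16) - 6810 = 1/(-7) - 6810 = -⅐ - 6810 = -47671/7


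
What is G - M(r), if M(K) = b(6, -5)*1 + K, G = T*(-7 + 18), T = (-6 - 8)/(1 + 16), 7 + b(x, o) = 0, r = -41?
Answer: 662/17 ≈ 38.941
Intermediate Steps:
b(x, o) = -7 (b(x, o) = -7 + 0 = -7)
T = -14/17 ≈ -0.82353
G = -154/17 (G = -14*(-7 + 18)/17 = -14/17*11 = -154/17 ≈ -9.0588)
M(K) = -7 + K (M(K) = -7*1 + K = -7 + K)
G - M(r) = -154/17 - (-7 - 41) = -154/17 - 1*(-48) = -154/17 + 48 = 662/17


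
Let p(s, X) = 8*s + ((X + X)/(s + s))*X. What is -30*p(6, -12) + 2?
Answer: -2158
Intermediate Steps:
p(s, X) = 8*s + X**2/s (p(s, X) = 8*s + ((2*X)/((2*s)))*X = 8*s + ((2*X)*(1/(2*s)))*X = 8*s + (X/s)*X = 8*s + X**2/s)
-30*p(6, -12) + 2 = -30*(8*6 + (-12)**2/6) + 2 = -30*(48 + 144*(1/6)) + 2 = -30*(48 + 24) + 2 = -30*72 + 2 = -2160 + 2 = -2158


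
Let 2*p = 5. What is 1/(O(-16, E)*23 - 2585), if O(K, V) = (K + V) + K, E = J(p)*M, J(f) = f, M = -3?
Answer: -2/6987 ≈ -0.00028625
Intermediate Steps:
p = 5/2 (p = (1/2)*5 = 5/2 ≈ 2.5000)
E = -15/2 (E = (5/2)*(-3) = -15/2 ≈ -7.5000)
O(K, V) = V + 2*K
1/(O(-16, E)*23 - 2585) = 1/((-15/2 + 2*(-16))*23 - 2585) = 1/((-15/2 - 32)*23 - 2585) = 1/(-79/2*23 - 2585) = 1/(-1817/2 - 2585) = 1/(-6987/2) = -2/6987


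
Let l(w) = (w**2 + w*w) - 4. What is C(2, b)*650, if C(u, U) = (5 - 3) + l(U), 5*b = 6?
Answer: 572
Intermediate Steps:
l(w) = -4 + 2*w**2 (l(w) = (w**2 + w**2) - 4 = 2*w**2 - 4 = -4 + 2*w**2)
b = 6/5 (b = (1/5)*6 = 6/5 ≈ 1.2000)
C(u, U) = -2 + 2*U**2 (C(u, U) = (5 - 3) + (-4 + 2*U**2) = 2 + (-4 + 2*U**2) = -2 + 2*U**2)
C(2, b)*650 = (-2 + 2*(6/5)**2)*650 = (-2 + 2*(36/25))*650 = (-2 + 72/25)*650 = (22/25)*650 = 572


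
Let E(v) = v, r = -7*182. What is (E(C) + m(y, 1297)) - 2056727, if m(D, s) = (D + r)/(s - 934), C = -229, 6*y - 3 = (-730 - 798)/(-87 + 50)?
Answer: -165762137405/80586 ≈ -2.0570e+6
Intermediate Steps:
y = 1639/222 (y = ½ + ((-730 - 798)/(-87 + 50))/6 = ½ + (-1528/(-37))/6 = ½ + (-1528*(-1/37))/6 = ½ + (⅙)*(1528/37) = ½ + 764/111 = 1639/222 ≈ 7.3829)
r = -1274
m(D, s) = (-1274 + D)/(-934 + s) (m(D, s) = (D - 1274)/(s - 934) = (-1274 + D)/(-934 + s))
(E(C) + m(y, 1297)) - 2056727 = (-229 + (-1274 + 1639/222)/(-934 + 1297)) - 2056727 = (-229 - 281189/222/363) - 2056727 = (-229 + (1/363)*(-281189/222)) - 2056727 = (-229 - 281189/80586) - 2056727 = -18735383/80586 - 2056727 = -165762137405/80586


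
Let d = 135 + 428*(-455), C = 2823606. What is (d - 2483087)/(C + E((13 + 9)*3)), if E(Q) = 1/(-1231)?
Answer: -3296238852/3475858985 ≈ -0.94832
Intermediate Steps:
E(Q) = -1/1231
d = -194605 (d = 135 - 194740 = -194605)
(d - 2483087)/(C + E((13 + 9)*3)) = (-194605 - 2483087)/(2823606 - 1/1231) = -2677692/3475858985/1231 = -2677692*1231/3475858985 = -3296238852/3475858985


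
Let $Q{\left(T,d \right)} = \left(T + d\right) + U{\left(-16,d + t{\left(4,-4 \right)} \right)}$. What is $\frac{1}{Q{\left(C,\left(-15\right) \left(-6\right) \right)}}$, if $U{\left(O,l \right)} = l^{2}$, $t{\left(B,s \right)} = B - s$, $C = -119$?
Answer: $\frac{1}{9575} \approx 0.00010444$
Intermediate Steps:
$Q{\left(T,d \right)} = T + d + \left(8 + d\right)^{2}$ ($Q{\left(T,d \right)} = \left(T + d\right) + \left(d + \left(4 - -4\right)\right)^{2} = \left(T + d\right) + \left(d + \left(4 + 4\right)\right)^{2} = \left(T + d\right) + \left(d + 8\right)^{2} = \left(T + d\right) + \left(8 + d\right)^{2} = T + d + \left(8 + d\right)^{2}$)
$\frac{1}{Q{\left(C,\left(-15\right) \left(-6\right) \right)}} = \frac{1}{-119 - -90 + \left(8 - -90\right)^{2}} = \frac{1}{-119 + 90 + \left(8 + 90\right)^{2}} = \frac{1}{-119 + 90 + 98^{2}} = \frac{1}{-119 + 90 + 9604} = \frac{1}{9575}$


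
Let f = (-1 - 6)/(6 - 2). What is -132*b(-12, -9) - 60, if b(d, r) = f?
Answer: 171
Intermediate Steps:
f = -7/4 ≈ -1.7500
b(d, r) = -7/4
-132*b(-12, -9) - 60 = -132*(-7/4) - 60 = 231 - 60 = 171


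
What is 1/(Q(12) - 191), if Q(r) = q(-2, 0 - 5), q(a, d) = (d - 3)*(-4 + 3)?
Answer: -1/183 ≈ -0.0054645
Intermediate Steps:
q(a, d) = 3 - d (q(a, d) = (-3 + d)*(-1) = 3 - d)
Q(r) = 8 (Q(r) = 3 - (0 - 5) = 3 - 1*(-5) = 3 + 5 = 8)
1/(Q(12) - 191) = 1/(8 - 191) = 1/(-183) = -1/183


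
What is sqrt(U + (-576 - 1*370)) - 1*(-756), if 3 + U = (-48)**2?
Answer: 756 + sqrt(1355) ≈ 792.81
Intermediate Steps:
U = 2301 (U = -3 + (-48)**2 = -3 + 2304 = 2301)
sqrt(U + (-576 - 1*370)) - 1*(-756) = sqrt(2301 + (-576 - 1*370)) - 1*(-756) = sqrt(2301 + (-576 - 370)) + 756 = sqrt(2301 - 946) + 756 = sqrt(1355) + 756 = 756 + sqrt(1355)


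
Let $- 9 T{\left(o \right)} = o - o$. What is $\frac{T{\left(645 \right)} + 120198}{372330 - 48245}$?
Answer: $\frac{120198}{324085} \approx 0.37088$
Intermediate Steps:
$T{\left(o \right)} = 0$ ($T{\left(o \right)} = - \frac{o - o}{9} = \left(- \frac{1}{9}\right) 0 = 0$)
$\frac{T{\left(645 \right)} + 120198}{372330 - 48245} = \frac{0 + 120198}{372330 - 48245} = \frac{120198}{324085}$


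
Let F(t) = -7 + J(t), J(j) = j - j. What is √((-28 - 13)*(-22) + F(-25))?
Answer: √895 ≈ 29.917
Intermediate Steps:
J(j) = 0
F(t) = -7 (F(t) = -7 + 0 = -7)
√((-28 - 13)*(-22) + F(-25)) = √((-28 - 13)*(-22) - 7) = √(-41*(-22) - 7) = √(902 - 7) = √895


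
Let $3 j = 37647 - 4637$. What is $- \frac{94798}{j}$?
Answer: $- \frac{142197}{16505} \approx -8.6154$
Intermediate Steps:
$j = \frac{33010}{3}$ ($j = \frac{37647 - 4637}{3} = \frac{1}{3} \cdot 33010 = \frac{33010}{3} \approx 11003.0$)
$- \frac{94798}{j} = - \frac{94798}{\frac{33010}{3}} = \left(-94798\right) \frac{3}{33010} = - \frac{142197}{16505}$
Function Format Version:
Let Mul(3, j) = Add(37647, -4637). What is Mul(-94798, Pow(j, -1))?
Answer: Rational(-142197, 16505) ≈ -8.6154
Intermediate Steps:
j = Rational(33010, 3) (j = Mul(Rational(1, 3), Add(37647, -4637)) = Mul(Rational(1, 3), 33010) = Rational(33010, 3) ≈ 11003.)
Mul(-94798, Pow(j, -1)) = Mul(-94798, Pow(Rational(33010, 3), -1)) = Mul(-94798, Rational(3, 33010)) = Rational(-142197, 16505)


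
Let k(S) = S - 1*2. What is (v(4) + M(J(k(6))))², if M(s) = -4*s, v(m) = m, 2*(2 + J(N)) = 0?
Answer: 144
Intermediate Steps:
k(S) = -2 + S (k(S) = S - 2 = -2 + S)
J(N) = -2 (J(N) = -2 + (½)*0 = -2 + 0 = -2)
(v(4) + M(J(k(6))))² = (4 - 4*(-2))² = (4 + 8)² = 12² = 144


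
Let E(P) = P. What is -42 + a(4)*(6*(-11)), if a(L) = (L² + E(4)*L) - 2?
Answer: -2022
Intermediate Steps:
a(L) = -2 + L² + 4*L (a(L) = (L² + 4*L) - 2 = -2 + L² + 4*L)
-42 + a(4)*(6*(-11)) = -42 + (-2 + 4² + 4*4)*(6*(-11)) = -42 + (-2 + 16 + 16)*(-66) = -42 + 30*(-66) = -42 - 1980 = -2022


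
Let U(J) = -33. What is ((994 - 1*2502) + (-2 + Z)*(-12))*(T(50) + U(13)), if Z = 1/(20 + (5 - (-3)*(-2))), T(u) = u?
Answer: -479536/19 ≈ -25239.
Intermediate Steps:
Z = 1/19 (Z = 1/(20 + (5 - 1*6)) = 1/(20 + (5 - 6)) = 1/(20 - 1) = 1/19 ≈ 0.052632)
((994 - 1*2502) + (-2 + Z)*(-12))*(T(50) + U(13)) = ((994 - 1*2502) + (-2 + 1/19)*(-12))*(50 - 33) = ((994 - 2502) - 37/19*(-12))*17 = (-1508 + 444/19)*17 = -28208/19*17 = -479536/19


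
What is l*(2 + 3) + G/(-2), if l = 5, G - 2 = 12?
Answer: 18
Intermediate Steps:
G = 14 (G = 2 + 12 = 14)
l*(2 + 3) + G/(-2) = 5*(2 + 3) + 14/(-2) = 5*5 + 14*(-1/2) = 25 - 7 = 18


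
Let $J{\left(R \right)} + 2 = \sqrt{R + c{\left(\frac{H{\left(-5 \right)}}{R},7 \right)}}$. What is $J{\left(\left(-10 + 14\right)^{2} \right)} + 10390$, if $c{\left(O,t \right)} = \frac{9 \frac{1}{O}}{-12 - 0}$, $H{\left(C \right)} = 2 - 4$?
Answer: $10388 + \sqrt{22} \approx 10393.0$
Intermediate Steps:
$H{\left(C \right)} = -2$ ($H{\left(C \right)} = 2 - 4 = -2$)
$c{\left(O,t \right)} = - \frac{3}{4 O}$ ($c{\left(O,t \right)} = \frac{9 \frac{1}{O}}{-12 + 0} = \frac{9 \frac{1}{O}}{-12} = \frac{9}{O} \left(- \frac{1}{12}\right) = - \frac{3}{4 O}$)
$J{\left(R \right)} = -2 + \frac{\sqrt{22} \sqrt{R}}{4}$ ($J{\left(R \right)} = -2 + \sqrt{R - \frac{3}{4 \left(- \frac{2}{R}\right)}} = -2 + \sqrt{R - \frac{3 \left(- \frac{R}{2}\right)}{4}} = -2 + \sqrt{R + \frac{3 R}{8}} = -2 + \sqrt{\frac{11 R}{8}} = -2 + \frac{\sqrt{22} \sqrt{R}}{4}$)
$J{\left(\left(-10 + 14\right)^{2} \right)} + 10390 = \left(-2 + \frac{\sqrt{22} \sqrt{\left(-10 + 14\right)^{2}}}{4}\right) + 10390 = \left(-2 + \frac{\sqrt{22} \sqrt{4^{2}}}{4}\right) + 10390 = \left(-2 + \frac{\sqrt{22} \sqrt{16}}{4}\right) + 10390 = \left(-2 + \frac{1}{4} \sqrt{22} \cdot 4\right) + 10390 = \left(-2 + \sqrt{22}\right) + 10390 = 10388 + \sqrt{22}$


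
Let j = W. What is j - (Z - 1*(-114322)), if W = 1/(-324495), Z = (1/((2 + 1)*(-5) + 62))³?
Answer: -3851513254610288/33690044385 ≈ -1.1432e+5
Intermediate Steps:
Z = 1/103823 (Z = (1/(3*(-5) + 62))³ = (1/(-15 + 62))³ = (1/47)³ = 1/103823 ≈ 9.6318e-6)
W = -1/324495 ≈ -3.0817e-6
j = -1/324495 ≈ -3.0817e-6
j - (Z - 1*(-114322)) = -1/324495 - (1/103823 - 1*(-114322)) = -1/324495 - (1/103823 + 114322) = -1/324495 - 1*11869253007/103823 = -1/324495 - 11869253007/103823 = -3851513254610288/33690044385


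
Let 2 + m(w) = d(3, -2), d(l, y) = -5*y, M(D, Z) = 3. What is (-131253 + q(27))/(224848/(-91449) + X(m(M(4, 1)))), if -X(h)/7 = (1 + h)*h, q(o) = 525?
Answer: 1494368109/5789393 ≈ 258.12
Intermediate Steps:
m(w) = 8 (m(w) = -2 - 5*(-2) = -2 + 10 = 8)
X(h) = -7*h*(1 + h) (X(h) = -7*(1 + h)*h = -7*h*(1 + h))
(-131253 + q(27))/(224848/(-91449) + X(m(M(4, 1)))) = (-131253 + 525)/(224848/(-91449) - 7*8*(1 + 8)) = -130728/(224848*(-1/91449) - 7*8*9) = -130728/(-224848/91449 - 504) = -130728/(-46315144/91449) = -130728*(-91449/46315144) = 1494368109/5789393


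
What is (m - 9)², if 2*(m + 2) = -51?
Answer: 5329/4 ≈ 1332.3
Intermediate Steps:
m = -55/2 (m = -2 + (½)*(-51) = -2 - 51/2 = -55/2 ≈ -27.500)
(m - 9)² = (-55/2 - 9)² = (-73/2)² = 5329/4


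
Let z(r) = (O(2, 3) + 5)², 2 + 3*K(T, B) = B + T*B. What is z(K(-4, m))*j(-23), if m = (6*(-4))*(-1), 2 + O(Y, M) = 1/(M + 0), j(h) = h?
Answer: -2300/9 ≈ -255.56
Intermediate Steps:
O(Y, M) = -2 + 1/M (O(Y, M) = -2 + 1/(M + 0) = -2 + 1/M)
m = 24 (m = -24*(-1) = 24)
K(T, B) = -⅔ + B/3 + B*T/3 (K(T, B) = -⅔ + (B + T*B)/3 = -⅔ + (B + B*T)/3 = -⅔ + (B/3 + B*T/3) = -⅔ + B/3 + B*T/3)
z(r) = 100/9 (z(r) = ((-2 + 1/3) + 5)² = ((-2 + ⅓) + 5)² = (-5/3 + 5)² = (10/3)² = 100/9)
z(K(-4, m))*j(-23) = (100/9)*(-23) = -2300/9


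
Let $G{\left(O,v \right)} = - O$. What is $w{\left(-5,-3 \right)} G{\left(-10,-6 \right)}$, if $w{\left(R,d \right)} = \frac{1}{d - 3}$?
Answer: $- \frac{5}{3} \approx -1.6667$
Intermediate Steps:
$w{\left(R,d \right)} = \frac{1}{-3 + d}$
$w{\left(-5,-3 \right)} G{\left(-10,-6 \right)} = \frac{\left(-1\right) \left(-10\right)}{-3 - 3} = \frac{1}{-6} \cdot 10 = \left(- \frac{1}{6}\right) 10 = - \frac{5}{3}$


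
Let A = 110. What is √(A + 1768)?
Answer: √1878 ≈ 43.336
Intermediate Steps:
√(A + 1768) = √(110 + 1768) = √1878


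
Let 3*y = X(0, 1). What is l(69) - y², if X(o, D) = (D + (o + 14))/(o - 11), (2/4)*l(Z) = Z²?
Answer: 1152137/121 ≈ 9521.8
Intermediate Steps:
l(Z) = 2*Z²
X(o, D) = (14 + D + o)/(-11 + o) (X(o, D) = (D + (14 + o))/(-11 + o) = (14 + D + o)/(-11 + o))
y = -5/11 (y = ((14 + 1 + 0)/(-11 + 0))/3 = (15/(-11))/3 = (-1/11*15)/3 = (⅓)*(-15/11) = -5/11 ≈ -0.45455)
l(69) - y² = 2*69² - (-5/11)² = 2*4761 - 1*25/121 = 9522 - 25/121 = 1152137/121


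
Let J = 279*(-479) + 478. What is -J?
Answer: 133163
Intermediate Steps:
J = -133163 (J = -133641 + 478 = -133163)
-J = -1*(-133163) = 133163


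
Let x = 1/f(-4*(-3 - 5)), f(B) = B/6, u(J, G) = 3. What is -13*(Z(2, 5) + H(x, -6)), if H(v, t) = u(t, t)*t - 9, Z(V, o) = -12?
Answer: 507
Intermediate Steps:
f(B) = B/6 (f(B) = B*(⅙) = B/6)
x = 3/16 (x = 1/((-4*(-3 - 5))/6) = 1/((-4*(-8))/6) = 1/((⅙)*32) = 1/(16/3) = 3/16 ≈ 0.18750)
H(v, t) = -9 + 3*t (H(v, t) = 3*t - 9 = -9 + 3*t)
-13*(Z(2, 5) + H(x, -6)) = -13*(-12 + (-9 + 3*(-6))) = -13*(-12 + (-9 - 18)) = -13*(-12 - 27) = -13*(-39) = 507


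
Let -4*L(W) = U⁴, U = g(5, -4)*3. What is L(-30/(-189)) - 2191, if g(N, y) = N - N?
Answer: -2191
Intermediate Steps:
g(N, y) = 0
U = 0 (U = 0*3 = 0)
L(W) = 0 (L(W) = -¼*0⁴ = -¼*0 = 0)
L(-30/(-189)) - 2191 = 0 - 2191 = -2191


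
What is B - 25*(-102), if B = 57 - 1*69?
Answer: 2538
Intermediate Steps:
B = -12 (B = 57 - 69 = -12)
B - 25*(-102) = -12 - 25*(-102) = -12 + 2550 = 2538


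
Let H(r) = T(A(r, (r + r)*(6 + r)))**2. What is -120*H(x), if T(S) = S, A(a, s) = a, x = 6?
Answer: -4320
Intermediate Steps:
H(r) = r**2
-120*H(x) = -120*6**2 = -120*36 = -4320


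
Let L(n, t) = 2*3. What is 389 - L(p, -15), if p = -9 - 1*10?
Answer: 383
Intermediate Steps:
p = -19 (p = -9 - 10 = -19)
L(n, t) = 6
389 - L(p, -15) = 389 - 1*6 = 389 - 6 = 383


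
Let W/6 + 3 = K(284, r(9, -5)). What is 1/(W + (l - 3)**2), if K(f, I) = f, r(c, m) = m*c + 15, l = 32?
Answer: 1/2527 ≈ 0.00039573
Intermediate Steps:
r(c, m) = 15 + c*m (r(c, m) = c*m + 15 = 15 + c*m)
W = 1686 (W = -18 + 6*284 = -18 + 1704 = 1686)
1/(W + (l - 3)**2) = 1/(1686 + (32 - 3)**2) = 1/(1686 + 29**2) = 1/(1686 + 841) = 1/2527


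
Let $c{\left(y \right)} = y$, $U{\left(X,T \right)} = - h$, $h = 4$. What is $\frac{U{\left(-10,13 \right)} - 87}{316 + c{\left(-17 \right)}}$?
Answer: $- \frac{7}{23} \approx -0.30435$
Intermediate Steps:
$U{\left(X,T \right)} = -4$ ($U{\left(X,T \right)} = \left(-1\right) 4 = -4$)
$\frac{U{\left(-10,13 \right)} - 87}{316 + c{\left(-17 \right)}} = \frac{-4 - 87}{316 - 17} = - \frac{91}{299} = \left(-91\right) \frac{1}{299} = - \frac{7}{23}$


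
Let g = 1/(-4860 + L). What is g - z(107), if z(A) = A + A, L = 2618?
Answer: -479789/2242 ≈ -214.00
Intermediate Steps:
z(A) = 2*A
g = -1/2242 (g = 1/(-4860 + 2618) = 1/(-2242) = -1/2242 ≈ -0.00044603)
g - z(107) = -1/2242 - 2*107 = -1/2242 - 1*214 = -1/2242 - 214 = -479789/2242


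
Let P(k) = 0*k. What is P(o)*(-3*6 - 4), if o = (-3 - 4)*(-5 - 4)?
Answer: 0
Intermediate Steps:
o = 63 (o = -7*(-9) = 63)
P(k) = 0
P(o)*(-3*6 - 4) = 0*(-3*6 - 4) = 0*(-18 - 4) = 0*(-22) = 0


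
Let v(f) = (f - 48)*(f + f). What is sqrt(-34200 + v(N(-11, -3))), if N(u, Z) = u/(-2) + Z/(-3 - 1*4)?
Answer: I*sqrt(6800974)/14 ≈ 186.28*I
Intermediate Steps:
N(u, Z) = -u/2 - Z/7 (N(u, Z) = u*(-1/2) + Z/(-3 - 4) = -u/2 + Z/(-7) = -u/2 + Z*(-1/7) = -u/2 - Z/7)
v(f) = 2*f*(-48 + f) (v(f) = (-48 + f)*(2*f) = 2*f*(-48 + f))
sqrt(-34200 + v(N(-11, -3))) = sqrt(-34200 + 2*(-1/2*(-11) - 1/7*(-3))*(-48 + (-1/2*(-11) - 1/7*(-3)))) = sqrt(-34200 + 2*(11/2 + 3/7)*(-48 + (11/2 + 3/7))) = sqrt(-34200 + 2*(83/14)*(-48 + 83/14)) = sqrt(-34200 + 2*(83/14)*(-589/14)) = sqrt(-34200 - 48887/98) = sqrt(-3400487/98) = I*sqrt(6800974)/14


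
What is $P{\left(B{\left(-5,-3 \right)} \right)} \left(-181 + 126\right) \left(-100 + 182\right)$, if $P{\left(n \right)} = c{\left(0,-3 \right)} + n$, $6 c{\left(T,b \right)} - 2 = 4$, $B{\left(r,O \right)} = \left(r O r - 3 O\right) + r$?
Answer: $315700$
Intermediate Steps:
$B{\left(r,O \right)} = r - 3 O + O r^{2}$ ($B{\left(r,O \right)} = \left(O r r - 3 O\right) + r = \left(O r^{2} - 3 O\right) + r = \left(- 3 O + O r^{2}\right) + r = r - 3 O + O r^{2}$)
$c{\left(T,b \right)} = 1$ ($c{\left(T,b \right)} = \frac{1}{3} + \frac{1}{6} \cdot 4 = \frac{1}{3} + \frac{2}{3} = 1$)
$P{\left(n \right)} = 1 + n$
$P{\left(B{\left(-5,-3 \right)} \right)} \left(-181 + 126\right) \left(-100 + 182\right) = \left(1 - \left(-4 + 75\right)\right) \left(-181 + 126\right) \left(-100 + 182\right) = \left(1 - 71\right) \left(\left(-55\right) 82\right) = \left(1 - 71\right) \left(-4510\right) = \left(-70\right) \left(-4510\right) = 315700$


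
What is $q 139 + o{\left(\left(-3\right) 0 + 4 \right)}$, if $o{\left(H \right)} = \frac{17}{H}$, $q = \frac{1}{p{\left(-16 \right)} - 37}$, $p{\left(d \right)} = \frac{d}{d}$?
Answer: $\frac{7}{18} \approx 0.38889$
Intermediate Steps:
$p{\left(d \right)} = 1$
$q = - \frac{1}{36}$ ($q = \frac{1}{1 - 37} = \frac{1}{-36} = - \frac{1}{36} \approx -0.027778$)
$q 139 + o{\left(\left(-3\right) 0 + 4 \right)} = \left(- \frac{1}{36}\right) 139 + \frac{17}{\left(-3\right) 0 + 4} = - \frac{139}{36} + \frac{17}{0 + 4} = - \frac{139}{36} + \frac{17}{4} = \frac{7}{18}$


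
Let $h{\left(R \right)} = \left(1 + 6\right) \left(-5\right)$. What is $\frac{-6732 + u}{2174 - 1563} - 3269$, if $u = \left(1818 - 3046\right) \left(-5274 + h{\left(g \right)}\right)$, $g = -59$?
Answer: $\frac{4515361}{611} \approx 7390.1$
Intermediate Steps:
$h{\left(R \right)} = -35$ ($h{\left(R \right)} = 7 \left(-5\right) = -35$)
$u = 6519452$ ($u = \left(1818 - 3046\right) \left(-5274 - 35\right) = \left(-1228\right) \left(-5309\right) = 6519452$)
$\frac{-6732 + u}{2174 - 1563} - 3269 = \frac{-6732 + 6519452}{2174 - 1563} - 3269 = \frac{6512720}{611} - 3269 = \frac{4515361}{611}$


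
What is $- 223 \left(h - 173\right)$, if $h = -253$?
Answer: $94998$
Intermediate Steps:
$- 223 \left(h - 173\right) = - 223 \left(-253 - 173\right) = \left(-223\right) \left(-426\right) = 94998$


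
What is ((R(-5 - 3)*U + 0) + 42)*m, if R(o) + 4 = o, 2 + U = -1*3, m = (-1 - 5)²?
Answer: 3672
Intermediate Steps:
m = 36 (m = (-6)² = 36)
U = -5 (U = -2 - 1*3 = -2 - 3 = -5)
R(o) = -4 + o
((R(-5 - 3)*U + 0) + 42)*m = (((-4 + (-5 - 3))*(-5) + 0) + 42)*36 = (((-4 - 8)*(-5) + 0) + 42)*36 = ((-12*(-5) + 0) + 42)*36 = ((60 + 0) + 42)*36 = (60 + 42)*36 = 102*36 = 3672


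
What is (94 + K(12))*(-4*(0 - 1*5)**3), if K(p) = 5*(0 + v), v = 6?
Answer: 62000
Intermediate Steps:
K(p) = 30 (K(p) = 5*(0 + 6) = 5*6 = 30)
(94 + K(12))*(-4*(0 - 1*5)**3) = (94 + 30)*(-4*(0 - 1*5)**3) = 124*(-4*(0 - 5)**3) = 124*(-4*(-5)**3) = 124*(-4*(-125)) = 124*500 = 62000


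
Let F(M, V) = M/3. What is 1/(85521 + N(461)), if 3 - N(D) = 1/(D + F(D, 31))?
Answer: 1844/157706253 ≈ 1.1693e-5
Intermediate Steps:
F(M, V) = M/3 (F(M, V) = M*(⅓) = M/3)
N(D) = 3 - 3/(4*D) (N(D) = 3 - 1/(D + D/3) = 3 - 1/(4*D/3) = 3 - 3/(4*D))
1/(85521 + N(461)) = 1/(85521 + (3 - ¾/461)) = 1/(85521 + (3 - ¾*1/461)) = 1/(85521 + (3 - 3/1844)) = 1/(85521 + 5529/1844) = 1/(157706253/1844) = 1844/157706253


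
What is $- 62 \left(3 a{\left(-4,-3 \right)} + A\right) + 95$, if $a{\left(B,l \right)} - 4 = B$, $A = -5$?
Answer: $405$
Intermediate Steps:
$a{\left(B,l \right)} = 4 + B$
$- 62 \left(3 a{\left(-4,-3 \right)} + A\right) + 95 = - 62 \left(3 \left(4 - 4\right) - 5\right) + 95 = - 62 \left(3 \cdot 0 - 5\right) + 95 = - 62 \left(0 - 5\right) + 95 = \left(-62\right) \left(-5\right) + 95 = 310 + 95 = 405$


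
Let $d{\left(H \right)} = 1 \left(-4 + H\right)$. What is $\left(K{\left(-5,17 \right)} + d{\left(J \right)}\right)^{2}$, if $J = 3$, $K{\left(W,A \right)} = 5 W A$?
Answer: $181476$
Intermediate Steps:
$K{\left(W,A \right)} = 5 A W$
$d{\left(H \right)} = -4 + H$
$\left(K{\left(-5,17 \right)} + d{\left(J \right)}\right)^{2} = \left(5 \cdot 17 \left(-5\right) + \left(-4 + 3\right)\right)^{2} = \left(-425 - 1\right)^{2} = \left(-426\right)^{2} = 181476$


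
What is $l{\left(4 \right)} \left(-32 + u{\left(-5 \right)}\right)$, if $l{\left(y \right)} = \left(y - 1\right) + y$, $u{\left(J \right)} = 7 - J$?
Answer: $-140$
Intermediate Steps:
$l{\left(y \right)} = -1 + 2 y$ ($l{\left(y \right)} = \left(-1 + y\right) + y = -1 + 2 y$)
$l{\left(4 \right)} \left(-32 + u{\left(-5 \right)}\right) = \left(-1 + 2 \cdot 4\right) \left(-32 + \left(7 - -5\right)\right) = \left(-1 + 8\right) \left(-32 + \left(7 + 5\right)\right) = 7 \left(-32 + 12\right) = 7 \left(-20\right) = -140$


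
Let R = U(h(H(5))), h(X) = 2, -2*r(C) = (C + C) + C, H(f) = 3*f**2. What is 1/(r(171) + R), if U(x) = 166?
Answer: -2/181 ≈ -0.011050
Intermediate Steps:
r(C) = -3*C/2 (r(C) = -((C + C) + C)/2 = -(2*C + C)/2 = -3*C/2)
R = 166
1/(r(171) + R) = 1/(-3/2*171 + 166) = 1/(-513/2 + 166) = 1/(-181/2) = -2/181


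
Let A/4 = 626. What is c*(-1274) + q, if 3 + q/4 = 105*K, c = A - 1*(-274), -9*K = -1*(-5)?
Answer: -10618252/3 ≈ -3.5394e+6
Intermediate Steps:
A = 2504 (A = 4*626 = 2504)
K = -5/9 (K = -(-1)*(-5)/9 = -⅑*5 = -5/9 ≈ -0.55556)
c = 2778 (c = 2504 - 1*(-274) = 2504 + 274 = 2778)
q = -736/3 (q = -12 + 4*(105*(-5/9)) = -12 + 4*(-175/3) = -12 - 700/3 = -736/3 ≈ -245.33)
c*(-1274) + q = 2778*(-1274) - 736/3 = -3539172 - 736/3 = -10618252/3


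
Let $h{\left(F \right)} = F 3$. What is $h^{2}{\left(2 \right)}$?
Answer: $36$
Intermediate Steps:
$h{\left(F \right)} = 3 F$
$h^{2}{\left(2 \right)} = \left(3 \cdot 2\right)^{2} = 6^{2} = 36$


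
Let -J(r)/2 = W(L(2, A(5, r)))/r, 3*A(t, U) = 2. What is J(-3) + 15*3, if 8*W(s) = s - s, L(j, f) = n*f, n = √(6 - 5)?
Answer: 45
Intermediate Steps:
A(t, U) = ⅔ (A(t, U) = (⅓)*2 = ⅔)
n = 1 (n = √1 = 1)
L(j, f) = f (L(j, f) = 1*f = f)
W(s) = 0 (W(s) = (s - s)/8 = (⅛)*0 = 0)
J(r) = 0 (J(r) = -0/r = -2*0 = 0)
J(-3) + 15*3 = 0 + 15*3 = 0 + 45 = 45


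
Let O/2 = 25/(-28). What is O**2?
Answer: 625/196 ≈ 3.1888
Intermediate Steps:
O = -25/14 (O = 2*(25/(-28)) = 2*(25*(-1/28)) = 2*(-25/28) = -25/14 ≈ -1.7857)
O**2 = (-25/14)**2 = 625/196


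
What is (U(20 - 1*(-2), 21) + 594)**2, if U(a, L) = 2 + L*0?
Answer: 355216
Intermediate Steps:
U(a, L) = 2 (U(a, L) = 2 + 0 = 2)
(U(20 - 1*(-2), 21) + 594)**2 = (2 + 594)**2 = 596**2 = 355216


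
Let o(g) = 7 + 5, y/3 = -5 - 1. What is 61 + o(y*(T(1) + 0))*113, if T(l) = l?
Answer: 1417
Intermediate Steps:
y = -18 (y = 3*(-5 - 1) = 3*(-6) = -18)
o(g) = 12
61 + o(y*(T(1) + 0))*113 = 61 + 12*113 = 61 + 1356 = 1417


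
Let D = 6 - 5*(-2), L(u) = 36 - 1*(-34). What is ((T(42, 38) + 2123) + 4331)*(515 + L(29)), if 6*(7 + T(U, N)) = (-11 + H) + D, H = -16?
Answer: 7540845/2 ≈ 3.7704e+6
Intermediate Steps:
L(u) = 70 (L(u) = 36 + 34 = 70)
D = 16 (D = 6 + 10 = 16)
T(U, N) = -53/6 (T(U, N) = -7 + ((-11 - 16) + 16)/6 = -7 + (-27 + 16)/6 = -7 + (1/6)*(-11) = -7 - 11/6 = -53/6)
((T(42, 38) + 2123) + 4331)*(515 + L(29)) = ((-53/6 + 2123) + 4331)*(515 + 70) = (12685/6 + 4331)*585 = (38671/6)*585 = 7540845/2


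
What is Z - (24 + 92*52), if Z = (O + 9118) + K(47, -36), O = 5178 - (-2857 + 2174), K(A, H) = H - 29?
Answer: 10106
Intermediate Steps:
K(A, H) = -29 + H
O = 5861 (O = 5178 - 1*(-683) = 5178 + 683 = 5861)
Z = 14914 (Z = (5861 + 9118) + (-29 - 36) = 14979 - 65 = 14914)
Z - (24 + 92*52) = 14914 - (24 + 92*52) = 14914 - (24 + 4784) = 14914 - 1*4808 = 14914 - 4808 = 10106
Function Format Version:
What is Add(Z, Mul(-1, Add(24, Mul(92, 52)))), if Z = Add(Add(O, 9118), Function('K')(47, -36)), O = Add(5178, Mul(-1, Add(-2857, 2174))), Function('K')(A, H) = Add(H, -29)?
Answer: 10106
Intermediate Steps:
Function('K')(A, H) = Add(-29, H)
O = 5861 (O = Add(5178, Mul(-1, -683)) = Add(5178, 683) = 5861)
Z = 14914 (Z = Add(Add(5861, 9118), Add(-29, -36)) = Add(14979, -65) = 14914)
Add(Z, Mul(-1, Add(24, Mul(92, 52)))) = Add(14914, Mul(-1, Add(24, Mul(92, 52)))) = Add(14914, Mul(-1, Add(24, 4784))) = Add(14914, Mul(-1, 4808)) = Add(14914, -4808) = 10106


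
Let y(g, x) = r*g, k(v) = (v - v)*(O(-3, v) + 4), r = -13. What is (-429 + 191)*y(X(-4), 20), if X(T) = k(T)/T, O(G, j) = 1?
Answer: 0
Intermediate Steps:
k(v) = 0 (k(v) = (v - v)*(1 + 4) = 0*5 = 0)
X(T) = 0 (X(T) = 0/T = 0)
y(g, x) = -13*g
(-429 + 191)*y(X(-4), 20) = (-429 + 191)*(-13*0) = -238*0 = 0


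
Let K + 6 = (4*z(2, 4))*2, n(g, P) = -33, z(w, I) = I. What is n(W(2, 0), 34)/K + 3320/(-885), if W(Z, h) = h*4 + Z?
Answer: -23105/4602 ≈ -5.0206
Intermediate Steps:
W(Z, h) = Z + 4*h (W(Z, h) = 4*h + Z = Z + 4*h)
K = 26 (K = -6 + (4*4)*2 = -6 + 16*2 = -6 + 32 = 26)
n(W(2, 0), 34)/K + 3320/(-885) = -33/26 + 3320/(-885) = -33*1/26 + 3320*(-1/885) = -33/26 - 664/177 = -23105/4602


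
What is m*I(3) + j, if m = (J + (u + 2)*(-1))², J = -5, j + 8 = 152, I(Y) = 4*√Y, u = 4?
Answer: 144 + 484*√3 ≈ 982.31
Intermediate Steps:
j = 144 (j = -8 + 152 = 144)
m = 121 (m = (-5 + (4 + 2)*(-1))² = (-5 + 6*(-1))² = (-5 - 6)² = (-11)² = 121)
m*I(3) + j = 121*(4*√3) + 144 = 484*√3 + 144 = 144 + 484*√3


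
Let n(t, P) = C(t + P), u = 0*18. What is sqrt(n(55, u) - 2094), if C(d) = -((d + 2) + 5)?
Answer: 14*I*sqrt(11) ≈ 46.433*I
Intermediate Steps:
u = 0
C(d) = -7 - d (C(d) = -((2 + d) + 5) = -(7 + d) = -7 - d)
n(t, P) = -7 - P - t (n(t, P) = -7 - (t + P) = -7 - (P + t) = -7 + (-P - t) = -7 - P - t)
sqrt(n(55, u) - 2094) = sqrt((-7 - 1*0 - 1*55) - 2094) = sqrt((-7 + 0 - 55) - 2094) = sqrt(-62 - 2094) = sqrt(-2156) = 14*I*sqrt(11)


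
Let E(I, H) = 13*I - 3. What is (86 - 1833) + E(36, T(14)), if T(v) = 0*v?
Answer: -1282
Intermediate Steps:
T(v) = 0
E(I, H) = -3 + 13*I
(86 - 1833) + E(36, T(14)) = (86 - 1833) + (-3 + 13*36) = -1747 + (-3 + 468) = -1747 + 465 = -1282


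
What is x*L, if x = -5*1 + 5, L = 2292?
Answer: 0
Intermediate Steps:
x = 0 (x = -5 + 5 = 0)
x*L = 0*2292 = 0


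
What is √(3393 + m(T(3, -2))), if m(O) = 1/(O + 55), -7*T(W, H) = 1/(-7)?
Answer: √6165466898/1348 ≈ 58.250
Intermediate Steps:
T(W, H) = 1/49 (T(W, H) = -⅐/(-7) = -⅐*(-⅐) = 1/49)
m(O) = 1/(55 + O)
√(3393 + m(T(3, -2))) = √(3393 + 1/(55 + 1/49)) = √(3393 + 1/(2696/49)) = √(3393 + 49/2696) = √(9147577/2696) = √6165466898/1348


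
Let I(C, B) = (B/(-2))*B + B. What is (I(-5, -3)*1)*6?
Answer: -45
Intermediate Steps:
I(C, B) = B - B**2/2 (I(C, B) = (B*(-1/2))*B + B = (-B/2)*B + B = -B**2/2 + B = B - B**2/2)
(I(-5, -3)*1)*6 = (((1/2)*(-3)*(2 - 1*(-3)))*1)*6 = (((1/2)*(-3)*(2 + 3))*1)*6 = (((1/2)*(-3)*5)*1)*6 = -15/2*1*6 = -15/2*6 = -45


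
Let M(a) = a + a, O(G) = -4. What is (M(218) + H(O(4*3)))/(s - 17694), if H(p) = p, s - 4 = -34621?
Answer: -144/17437 ≈ -0.0082583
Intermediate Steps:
s = -34617 (s = 4 - 34621 = -34617)
M(a) = 2*a
(M(218) + H(O(4*3)))/(s - 17694) = (2*218 - 4)/(-34617 - 17694) = (436 - 4)/(-52311) = 432*(-1/52311) = -144/17437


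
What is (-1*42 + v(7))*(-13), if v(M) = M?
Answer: 455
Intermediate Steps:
(-1*42 + v(7))*(-13) = (-1*42 + 7)*(-13) = (-42 + 7)*(-13) = -35*(-13) = 455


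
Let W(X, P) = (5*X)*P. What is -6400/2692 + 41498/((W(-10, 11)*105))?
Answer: -60164077/19432875 ≈ -3.0960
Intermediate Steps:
W(X, P) = 5*P*X
-6400/2692 + 41498/((W(-10, 11)*105)) = -6400/2692 + 41498/(((5*11*(-10))*105)) = -6400*1/2692 + 41498/((-550*105)) = -1600/673 + 41498/(-57750) = -1600/673 + 41498*(-1/57750) = -1600/673 - 20749/28875 = -60164077/19432875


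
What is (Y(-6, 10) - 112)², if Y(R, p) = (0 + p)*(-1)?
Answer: 14884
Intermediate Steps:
Y(R, p) = -p (Y(R, p) = p*(-1) = -p)
(Y(-6, 10) - 112)² = (-1*10 - 112)² = (-10 - 112)² = (-122)² = 14884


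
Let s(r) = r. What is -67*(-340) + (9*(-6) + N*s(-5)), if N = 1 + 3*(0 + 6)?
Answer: 22631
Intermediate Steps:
N = 19 (N = 1 + 3*6 = 1 + 18 = 19)
-67*(-340) + (9*(-6) + N*s(-5)) = -67*(-340) + (9*(-6) + 19*(-5)) = 22780 + (-54 - 95) = 22780 - 149 = 22631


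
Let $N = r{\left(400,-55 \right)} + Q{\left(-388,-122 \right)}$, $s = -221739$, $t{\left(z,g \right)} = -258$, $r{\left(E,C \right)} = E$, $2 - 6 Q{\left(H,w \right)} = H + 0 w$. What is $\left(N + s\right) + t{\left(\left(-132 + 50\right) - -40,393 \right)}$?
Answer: $-221532$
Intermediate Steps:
$Q{\left(H,w \right)} = \frac{1}{3} - \frac{H}{6}$ ($Q{\left(H,w \right)} = \frac{1}{3} - \frac{H + 0 w}{6} = \frac{1}{3} - \frac{H + 0}{6} = \frac{1}{3} - \frac{H}{6}$)
$N = 465$ ($N = 400 + \left(\frac{1}{3} - - \frac{194}{3}\right) = 400 + \left(\frac{1}{3} + \frac{194}{3}\right) = 400 + 65 = 465$)
$\left(N + s\right) + t{\left(\left(-132 + 50\right) - -40,393 \right)} = \left(465 - 221739\right) - 258 = -221274 - 258 = -221532$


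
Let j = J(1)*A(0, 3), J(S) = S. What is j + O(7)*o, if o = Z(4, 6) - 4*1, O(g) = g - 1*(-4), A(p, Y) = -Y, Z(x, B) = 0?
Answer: -47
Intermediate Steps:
O(g) = 4 + g (O(g) = g + 4 = 4 + g)
j = -3 (j = 1*(-1*3) = 1*(-3) = -3)
o = -4 (o = 0 - 4*1 = 0 - 4 = -4)
j + O(7)*o = -3 + (4 + 7)*(-4) = -3 + 11*(-4) = -3 - 44 = -47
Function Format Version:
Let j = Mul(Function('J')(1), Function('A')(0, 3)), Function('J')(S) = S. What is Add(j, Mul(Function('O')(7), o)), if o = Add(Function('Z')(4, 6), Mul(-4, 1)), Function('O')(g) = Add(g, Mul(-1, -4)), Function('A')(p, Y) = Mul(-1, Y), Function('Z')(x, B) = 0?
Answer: -47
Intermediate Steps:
Function('O')(g) = Add(4, g) (Function('O')(g) = Add(g, 4) = Add(4, g))
j = -3 (j = Mul(1, Mul(-1, 3)) = Mul(1, -3) = -3)
o = -4 (o = Add(0, Mul(-4, 1)) = Add(0, -4) = -4)
Add(j, Mul(Function('O')(7), o)) = Add(-3, Mul(Add(4, 7), -4)) = Add(-3, Mul(11, -4)) = Add(-3, -44) = -47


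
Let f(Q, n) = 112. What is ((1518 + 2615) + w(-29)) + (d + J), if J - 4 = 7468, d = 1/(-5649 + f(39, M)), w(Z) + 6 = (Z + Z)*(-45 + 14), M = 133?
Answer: 74179188/5537 ≈ 13397.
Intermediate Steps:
w(Z) = -6 - 62*Z (w(Z) = -6 + (Z + Z)*(-45 + 14) = -6 + (2*Z)*(-31) = -6 - 62*Z)
d = -1/5537 (d = 1/(-5649 + 112) = 1/(-5537) = -1/5537 ≈ -0.00018060)
J = 7472 (J = 4 + 7468 = 7472)
((1518 + 2615) + w(-29)) + (d + J) = ((1518 + 2615) + (-6 - 62*(-29))) + (-1/5537 + 7472) = (4133 + (-6 + 1798)) + 41372463/5537 = (4133 + 1792) + 41372463/5537 = 5925 + 41372463/5537 = 74179188/5537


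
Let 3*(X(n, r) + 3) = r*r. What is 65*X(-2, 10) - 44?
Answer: 5783/3 ≈ 1927.7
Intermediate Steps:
X(n, r) = -3 + r**2/3 (X(n, r) = -3 + (r*r)/3 = -3 + r**2/3)
65*X(-2, 10) - 44 = 65*(-3 + (1/3)*10**2) - 44 = 65*(-3 + (1/3)*100) - 44 = 65*(-3 + 100/3) - 44 = 65*(91/3) - 44 = 5915/3 - 44 = 5783/3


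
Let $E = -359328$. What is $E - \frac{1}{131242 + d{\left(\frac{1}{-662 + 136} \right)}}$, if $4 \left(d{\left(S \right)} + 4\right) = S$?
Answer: $- \frac{99219354529432}{276124751} \approx -3.5933 \cdot 10^{5}$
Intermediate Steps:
$d{\left(S \right)} = -4 + \frac{S}{4}$
$E - \frac{1}{131242 + d{\left(\frac{1}{-662 + 136} \right)}} = -359328 - \frac{1}{131242 - \left(4 - \frac{1}{4 \left(-662 + 136\right)}\right)} = -359328 - \frac{1}{131242 - \left(4 - \frac{1}{4 \left(-526\right)}\right)} = -359328 - \frac{1}{131242 + \left(-4 + \frac{1}{4} \left(- \frac{1}{526}\right)\right)} = -359328 - \frac{1}{131242 - \frac{8417}{2104}} = -359328 - \frac{1}{\frac{276124751}{2104}} = -359328 - \frac{2104}{276124751} = - \frac{99219354529432}{276124751}$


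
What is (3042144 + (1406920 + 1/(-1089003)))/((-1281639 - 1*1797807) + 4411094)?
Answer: 4845044043191/1450168666944 ≈ 3.3410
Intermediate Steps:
(3042144 + (1406920 + 1/(-1089003)))/((-1281639 - 1*1797807) + 4411094) = (3042144 + (1406920 - 1/1089003))/((-1281639 - 1797807) + 4411094) = (3042144 + 1532140100759/1089003)/(-3079446 + 4411094) = (4845044043191/1089003)/1331648 = (4845044043191/1089003)*(1/1331648) = 4845044043191/1450168666944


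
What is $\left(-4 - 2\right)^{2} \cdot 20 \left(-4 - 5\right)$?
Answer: $-6480$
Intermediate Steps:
$\left(-4 - 2\right)^{2} \cdot 20 \left(-4 - 5\right) = \left(-6\right)^{2} \cdot 20 \left(-9\right) = 36 \cdot 20 \left(-9\right) = 720 \left(-9\right) = -6480$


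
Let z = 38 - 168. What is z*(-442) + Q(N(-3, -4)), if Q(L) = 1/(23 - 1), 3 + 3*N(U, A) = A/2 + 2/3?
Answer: 1264121/22 ≈ 57460.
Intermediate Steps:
z = -130
N(U, A) = -7/9 + A/6 (N(U, A) = -1 + (A/2 + 2/3)/3 = -1 + (2/3 + A/2)/3 = -1 + (2/9 + A/6) = -7/9 + A/6)
Q(L) = 1/22
z*(-442) + Q(N(-3, -4)) = -130*(-442) + 1/22 = 57460 + 1/22 = 1264121/22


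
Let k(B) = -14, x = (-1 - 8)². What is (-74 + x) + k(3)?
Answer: -7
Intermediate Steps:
x = 81 (x = (-9)² = 81)
(-74 + x) + k(3) = (-74 + 81) - 14 = 7 - 14 = -7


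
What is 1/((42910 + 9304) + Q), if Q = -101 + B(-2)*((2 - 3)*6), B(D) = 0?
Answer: 1/52113 ≈ 1.9189e-5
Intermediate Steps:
Q = -101 (Q = -101 + 0*((2 - 3)*6) = -101 + 0*(-1*6) = -101 + 0*(-6) = -101 + 0 = -101)
1/((42910 + 9304) + Q) = 1/((42910 + 9304) - 101) = 1/(52214 - 101) = 1/52113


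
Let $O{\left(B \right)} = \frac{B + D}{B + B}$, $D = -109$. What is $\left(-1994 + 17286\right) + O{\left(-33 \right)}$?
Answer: $\frac{504707}{33} \approx 15294.0$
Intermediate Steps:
$O{\left(B \right)} = \frac{-109 + B}{2 B}$ ($O{\left(B \right)} = \frac{B - 109}{B + B} = \frac{-109 + B}{2 B}$)
$\left(-1994 + 17286\right) + O{\left(-33 \right)} = \left(-1994 + 17286\right) + \frac{-109 - 33}{2 \left(-33\right)} = 15292 + \frac{1}{2} \left(- \frac{1}{33}\right) \left(-142\right) = 15292 + \frac{71}{33} = \frac{504707}{33}$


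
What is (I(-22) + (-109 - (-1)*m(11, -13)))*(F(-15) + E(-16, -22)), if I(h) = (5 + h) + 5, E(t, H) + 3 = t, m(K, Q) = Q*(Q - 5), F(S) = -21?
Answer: -4520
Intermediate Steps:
m(K, Q) = Q*(-5 + Q)
E(t, H) = -3 + t
I(h) = 10 + h
(I(-22) + (-109 - (-1)*m(11, -13)))*(F(-15) + E(-16, -22)) = ((10 - 22) + (-109 - (-1)*(-13*(-5 - 13))))*(-21 + (-3 - 16)) = (-12 + (-109 - (-1)*(-13*(-18))))*(-21 - 19) = (-12 + (-109 - (-1)*234))*(-40) = (-12 + (-109 - 1*(-234)))*(-40) = (-12 + (-109 + 234))*(-40) = (-12 + 125)*(-40) = 113*(-40) = -4520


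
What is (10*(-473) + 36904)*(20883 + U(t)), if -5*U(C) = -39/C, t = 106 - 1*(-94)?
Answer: 335945448393/500 ≈ 6.7189e+8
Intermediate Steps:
t = 200 (t = 106 + 94 = 200)
U(C) = 39/(5*C) (U(C) = -(-39)/(5*C) = 39/(5*C))
(10*(-473) + 36904)*(20883 + U(t)) = (10*(-473) + 36904)*(20883 + (39/5)/200) = (-4730 + 36904)*(20883 + (39/5)*(1/200)) = 32174*(20883 + 39/1000) = 32174*(20883039/1000) = 335945448393/500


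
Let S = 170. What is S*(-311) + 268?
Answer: -52602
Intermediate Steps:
S*(-311) + 268 = 170*(-311) + 268 = -52870 + 268 = -52602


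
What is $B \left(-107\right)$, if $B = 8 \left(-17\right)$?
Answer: $14552$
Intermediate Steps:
$B = -136$
$B \left(-107\right) = \left(-136\right) \left(-107\right) = 14552$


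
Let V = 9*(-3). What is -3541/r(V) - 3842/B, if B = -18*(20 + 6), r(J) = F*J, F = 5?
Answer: 120881/3510 ≈ 34.439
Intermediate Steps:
V = -27
r(J) = 5*J
B = -468 (B = -18*26 = -468)
-3541/r(V) - 3842/B = -3541/(5*(-27)) - 3842/(-468) = -3541/(-135) - 3842*(-1/468) = -3541*(-1/135) + 1921/234 = 3541/135 + 1921/234 = 120881/3510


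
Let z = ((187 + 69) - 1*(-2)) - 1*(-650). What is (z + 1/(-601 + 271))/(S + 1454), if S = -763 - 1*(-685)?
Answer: 299639/454080 ≈ 0.65988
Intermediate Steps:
S = -78 (S = -763 + 685 = -78)
z = 908 (z = (256 + 2) + 650 = 258 + 650 = 908)
(z + 1/(-601 + 271))/(S + 1454) = (908 + 1/(-601 + 271))/(-78 + 1454) = (908 + 1/(-330))/1376 = (908 - 1/330)*(1/1376) = (299639/330)*(1/1376) = 299639/454080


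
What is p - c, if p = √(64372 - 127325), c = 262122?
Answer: -262122 + I*√62953 ≈ -2.6212e+5 + 250.9*I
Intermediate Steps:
p = I*√62953 (p = √(-62953) = I*√62953 ≈ 250.9*I)
p - c = I*√62953 - 1*262122 = I*√62953 - 262122 = -262122 + I*√62953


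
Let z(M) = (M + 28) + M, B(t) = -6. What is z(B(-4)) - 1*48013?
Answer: -47997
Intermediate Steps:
z(M) = 28 + 2*M (z(M) = (28 + M) + M = 28 + 2*M)
z(B(-4)) - 1*48013 = (28 + 2*(-6)) - 1*48013 = (28 - 12) - 48013 = 16 - 48013 = -47997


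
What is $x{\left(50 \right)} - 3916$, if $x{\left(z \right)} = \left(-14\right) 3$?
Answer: $-3958$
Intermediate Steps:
$x{\left(z \right)} = -42$
$x{\left(50 \right)} - 3916 = -42 - 3916 = -3958$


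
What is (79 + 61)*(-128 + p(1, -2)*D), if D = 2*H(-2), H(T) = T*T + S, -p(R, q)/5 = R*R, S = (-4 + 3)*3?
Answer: -19320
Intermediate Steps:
S = -3 (S = -1*3 = -3)
p(R, q) = -5*R² (p(R, q) = -5*R*R = -5*R²)
H(T) = -3 + T² (H(T) = T*T - 3 = T² - 3 = -3 + T²)
D = 2 (D = 2*(-3 + (-2)²) = 2*(-3 + 4) = 2*1 = 2)
(79 + 61)*(-128 + p(1, -2)*D) = (79 + 61)*(-128 - 5*1²*2) = 140*(-128 - 5*1*2) = 140*(-128 - 5*2) = 140*(-128 - 10) = 140*(-138) = -19320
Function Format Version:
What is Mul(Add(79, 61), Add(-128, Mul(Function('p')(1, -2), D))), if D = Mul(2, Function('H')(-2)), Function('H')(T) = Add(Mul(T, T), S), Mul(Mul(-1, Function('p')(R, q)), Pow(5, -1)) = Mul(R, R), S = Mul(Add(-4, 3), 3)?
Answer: -19320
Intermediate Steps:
S = -3 (S = Mul(-1, 3) = -3)
Function('p')(R, q) = Mul(-5, Pow(R, 2)) (Function('p')(R, q) = Mul(-5, Mul(R, R)) = Mul(-5, Pow(R, 2)))
Function('H')(T) = Add(-3, Pow(T, 2)) (Function('H')(T) = Add(Mul(T, T), -3) = Add(Pow(T, 2), -3) = Add(-3, Pow(T, 2)))
D = 2 (D = Mul(2, Add(-3, Pow(-2, 2))) = Mul(2, Add(-3, 4)) = Mul(2, 1) = 2)
Mul(Add(79, 61), Add(-128, Mul(Function('p')(1, -2), D))) = Mul(Add(79, 61), Add(-128, Mul(Mul(-5, Pow(1, 2)), 2))) = Mul(140, Add(-128, Mul(Mul(-5, 1), 2))) = Mul(140, Add(-128, Mul(-5, 2))) = Mul(140, Add(-128, -10)) = Mul(140, -138) = -19320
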